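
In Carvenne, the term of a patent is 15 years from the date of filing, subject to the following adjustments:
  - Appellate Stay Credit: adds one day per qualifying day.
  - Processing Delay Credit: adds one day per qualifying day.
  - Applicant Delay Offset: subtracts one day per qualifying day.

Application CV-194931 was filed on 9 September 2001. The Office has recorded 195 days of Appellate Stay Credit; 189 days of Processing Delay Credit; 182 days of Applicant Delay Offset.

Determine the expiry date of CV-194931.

2017-03-30

Base term: filing date + 15 years → 9 September 2016.
Appellate Stay Credit: +195 days → 23 March 2017.
Processing Delay Credit: +189 days → 28 September 2017.
Applicant Delay Offset: −182 days → 30 March 2017.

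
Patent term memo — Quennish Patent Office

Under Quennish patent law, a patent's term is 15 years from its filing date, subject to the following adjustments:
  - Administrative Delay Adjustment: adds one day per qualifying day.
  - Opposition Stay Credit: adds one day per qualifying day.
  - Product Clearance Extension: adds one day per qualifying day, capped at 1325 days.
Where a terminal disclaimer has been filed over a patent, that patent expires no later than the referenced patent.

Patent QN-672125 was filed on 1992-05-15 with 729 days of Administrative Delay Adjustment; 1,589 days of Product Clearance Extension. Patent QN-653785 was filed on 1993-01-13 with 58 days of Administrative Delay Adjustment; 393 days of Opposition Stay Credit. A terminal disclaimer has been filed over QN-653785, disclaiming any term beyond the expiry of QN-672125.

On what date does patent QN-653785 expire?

April 8, 2009

Natural term of QN-653785:
  Base: filing + 15 years → 13 January 2008.
  Administrative Delay Adjustment: +58 days → 11 March 2008.
  Opposition Stay Credit: +393 days → 8 April 2009.
Expiry of referenced patent QN-672125:
  Base: filing + 15 years → 15 May 2007.
  Administrative Delay Adjustment: +729 days → 13 May 2009.
  Product Clearance Extension: 1589 days claimed exceeds the 1325-day cap, so +1325 days → 28 December 2012.
Terminal disclaimer: QN-653785 expires on the earlier of 8 April 2009 and 28 December 2012.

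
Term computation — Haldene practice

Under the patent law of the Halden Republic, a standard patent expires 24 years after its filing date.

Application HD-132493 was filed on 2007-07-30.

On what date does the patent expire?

2031-07-30

Filing date + 24 years → 30 July 2031.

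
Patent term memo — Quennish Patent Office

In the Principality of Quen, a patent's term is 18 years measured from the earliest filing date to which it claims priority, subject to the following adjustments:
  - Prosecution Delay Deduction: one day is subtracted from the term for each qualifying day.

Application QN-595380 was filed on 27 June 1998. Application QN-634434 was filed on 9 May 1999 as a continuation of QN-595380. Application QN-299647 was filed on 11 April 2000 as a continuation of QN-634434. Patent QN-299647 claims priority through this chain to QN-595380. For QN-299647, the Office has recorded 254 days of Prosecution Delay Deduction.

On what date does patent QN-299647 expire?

Earliest priority filing: 27 June 1998.
Base term: 27 June 1998 + 18 years → 27 June 2016.
Prosecution Delay Deduction: −254 days → 17 October 2015.

October 17, 2015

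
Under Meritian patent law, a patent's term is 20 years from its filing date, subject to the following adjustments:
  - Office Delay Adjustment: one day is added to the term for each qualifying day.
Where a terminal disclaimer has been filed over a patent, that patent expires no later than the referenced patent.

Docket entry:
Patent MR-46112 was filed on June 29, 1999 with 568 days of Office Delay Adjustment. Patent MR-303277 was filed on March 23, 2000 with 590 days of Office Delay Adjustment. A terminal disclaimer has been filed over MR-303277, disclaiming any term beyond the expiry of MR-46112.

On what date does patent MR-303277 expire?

2021-01-17

Natural term of MR-303277:
  Base: filing + 20 years → 23 March 2020.
  Office Delay Adjustment: +590 days → 3 November 2021.
Expiry of referenced patent MR-46112:
  Base: filing + 20 years → 29 June 2019.
  Office Delay Adjustment: +568 days → 17 January 2021.
Terminal disclaimer: MR-303277 expires on the earlier of 3 November 2021 and 17 January 2021.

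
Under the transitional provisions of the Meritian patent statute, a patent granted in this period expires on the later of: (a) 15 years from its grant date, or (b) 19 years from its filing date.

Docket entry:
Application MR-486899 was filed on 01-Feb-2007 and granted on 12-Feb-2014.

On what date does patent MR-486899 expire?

2029-02-12

(a) grant + 15 years → 12 February 2029.
(b) filing + 19 years → 1 February 2026.
Later of the two: 12 February 2029.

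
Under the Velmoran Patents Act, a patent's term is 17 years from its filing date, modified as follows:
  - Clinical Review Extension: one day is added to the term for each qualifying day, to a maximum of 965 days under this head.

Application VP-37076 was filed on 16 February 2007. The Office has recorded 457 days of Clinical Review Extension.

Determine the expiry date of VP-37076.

Base term: filing date + 17 years → 16 February 2024.
Clinical Review Extension: 457 days (within the 965-day cap) → +457 days → 18 May 2025.

May 18, 2025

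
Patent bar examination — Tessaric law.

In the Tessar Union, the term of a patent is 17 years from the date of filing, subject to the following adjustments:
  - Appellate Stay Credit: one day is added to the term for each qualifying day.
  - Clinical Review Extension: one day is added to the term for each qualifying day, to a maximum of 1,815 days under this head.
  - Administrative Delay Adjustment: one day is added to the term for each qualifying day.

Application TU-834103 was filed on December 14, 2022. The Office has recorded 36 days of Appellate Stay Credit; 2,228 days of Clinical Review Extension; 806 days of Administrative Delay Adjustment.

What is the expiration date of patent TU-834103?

2047-03-24

Base term: filing date + 17 years → 14 December 2039.
Appellate Stay Credit: +36 days → 19 January 2040.
Clinical Review Extension: 2228 days claimed exceeds the 1815-day cap, so +1815 days → 7 January 2045.
Administrative Delay Adjustment: +806 days → 24 March 2047.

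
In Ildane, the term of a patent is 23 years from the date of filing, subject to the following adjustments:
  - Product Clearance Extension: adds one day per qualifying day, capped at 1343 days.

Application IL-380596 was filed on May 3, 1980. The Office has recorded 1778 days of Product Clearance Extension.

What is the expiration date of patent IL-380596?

Base term: filing date + 23 years → 3 May 2003.
Product Clearance Extension: 1778 days claimed exceeds the 1343-day cap, so +1343 days → 5 January 2007.

2007-01-05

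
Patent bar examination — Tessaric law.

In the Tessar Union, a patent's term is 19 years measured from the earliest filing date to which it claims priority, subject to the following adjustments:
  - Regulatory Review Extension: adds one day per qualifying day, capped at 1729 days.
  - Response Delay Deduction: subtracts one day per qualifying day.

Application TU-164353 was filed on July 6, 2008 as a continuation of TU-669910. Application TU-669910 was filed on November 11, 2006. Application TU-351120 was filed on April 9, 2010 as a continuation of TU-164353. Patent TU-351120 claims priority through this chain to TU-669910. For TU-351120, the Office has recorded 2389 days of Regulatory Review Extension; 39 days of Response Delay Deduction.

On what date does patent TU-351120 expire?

Earliest priority filing: 11 November 2006.
Base term: 11 November 2006 + 19 years → 11 November 2025.
Regulatory Review Extension: 2389 days claimed exceeds the 1729-day cap, so +1729 days → 6 August 2030.
Response Delay Deduction: −39 days → 28 June 2030.

June 28, 2030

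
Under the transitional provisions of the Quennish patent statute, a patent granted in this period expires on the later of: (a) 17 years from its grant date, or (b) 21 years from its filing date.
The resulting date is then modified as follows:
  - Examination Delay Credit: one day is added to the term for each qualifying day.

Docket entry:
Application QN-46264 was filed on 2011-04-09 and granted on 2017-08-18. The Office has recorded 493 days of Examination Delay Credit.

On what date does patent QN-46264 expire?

2035-12-24

(a) grant + 17 years → 18 August 2034.
(b) filing + 21 years → 9 April 2032.
Later of the two: 18 August 2034.
Examination Delay Credit: +493 days → 24 December 2035.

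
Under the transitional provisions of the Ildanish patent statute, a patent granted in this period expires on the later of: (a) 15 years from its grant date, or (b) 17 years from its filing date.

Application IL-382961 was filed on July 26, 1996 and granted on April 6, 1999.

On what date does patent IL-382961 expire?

2014-04-06

(a) grant + 15 years → 6 April 2014.
(b) filing + 17 years → 26 July 2013.
Later of the two: 6 April 2014.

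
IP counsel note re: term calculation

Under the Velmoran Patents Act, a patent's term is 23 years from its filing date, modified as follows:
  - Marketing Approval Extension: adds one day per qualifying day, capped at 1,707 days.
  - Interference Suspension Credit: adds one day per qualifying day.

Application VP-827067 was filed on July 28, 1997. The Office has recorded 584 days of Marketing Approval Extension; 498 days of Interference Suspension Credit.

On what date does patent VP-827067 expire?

Base term: filing date + 23 years → 28 July 2020.
Marketing Approval Extension: 584 days (within the 1707-day cap) → +584 days → 4 March 2022.
Interference Suspension Credit: +498 days → 15 July 2023.

2023-07-15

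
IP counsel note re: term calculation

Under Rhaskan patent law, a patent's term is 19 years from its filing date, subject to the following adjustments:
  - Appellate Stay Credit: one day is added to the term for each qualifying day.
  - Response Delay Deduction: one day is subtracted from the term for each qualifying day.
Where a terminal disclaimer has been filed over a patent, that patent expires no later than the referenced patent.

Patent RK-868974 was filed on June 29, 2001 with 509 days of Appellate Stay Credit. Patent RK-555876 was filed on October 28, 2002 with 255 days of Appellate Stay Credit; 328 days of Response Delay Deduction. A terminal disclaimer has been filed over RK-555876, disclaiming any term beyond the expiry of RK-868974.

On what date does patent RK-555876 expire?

August 16, 2021

Natural term of RK-555876:
  Base: filing + 19 years → 28 October 2021.
  Appellate Stay Credit: +255 days → 10 July 2022.
  Response Delay Deduction: −328 days → 16 August 2021.
Expiry of referenced patent RK-868974:
  Base: filing + 19 years → 29 June 2020.
  Appellate Stay Credit: +509 days → 20 November 2021.
Terminal disclaimer: RK-555876 expires on the earlier of 16 August 2021 and 20 November 2021.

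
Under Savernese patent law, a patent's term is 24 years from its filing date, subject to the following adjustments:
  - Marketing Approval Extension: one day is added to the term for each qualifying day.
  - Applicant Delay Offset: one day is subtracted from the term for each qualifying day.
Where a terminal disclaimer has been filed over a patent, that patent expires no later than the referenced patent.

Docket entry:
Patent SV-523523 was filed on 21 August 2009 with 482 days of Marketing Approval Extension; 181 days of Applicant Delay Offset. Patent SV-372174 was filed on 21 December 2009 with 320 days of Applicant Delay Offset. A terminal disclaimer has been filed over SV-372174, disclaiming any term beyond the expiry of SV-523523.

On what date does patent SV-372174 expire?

February 4, 2033

Natural term of SV-372174:
  Base: filing + 24 years → 21 December 2033.
  Applicant Delay Offset: −320 days → 4 February 2033.
Expiry of referenced patent SV-523523:
  Base: filing + 24 years → 21 August 2033.
  Marketing Approval Extension: +482 days → 16 December 2034.
  Applicant Delay Offset: −181 days → 18 June 2034.
Terminal disclaimer: SV-372174 expires on the earlier of 4 February 2033 and 18 June 2034.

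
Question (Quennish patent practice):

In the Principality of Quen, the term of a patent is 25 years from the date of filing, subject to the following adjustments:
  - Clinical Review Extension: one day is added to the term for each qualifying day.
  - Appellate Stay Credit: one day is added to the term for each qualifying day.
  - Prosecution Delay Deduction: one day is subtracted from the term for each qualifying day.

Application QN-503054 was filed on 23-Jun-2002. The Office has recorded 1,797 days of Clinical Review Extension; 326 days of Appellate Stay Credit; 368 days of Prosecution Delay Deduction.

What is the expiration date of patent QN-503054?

April 12, 2032

Base term: filing date + 25 years → 23 June 2027.
Clinical Review Extension: +1797 days → 24 May 2032.
Appellate Stay Credit: +326 days → 15 April 2033.
Prosecution Delay Deduction: −368 days → 12 April 2032.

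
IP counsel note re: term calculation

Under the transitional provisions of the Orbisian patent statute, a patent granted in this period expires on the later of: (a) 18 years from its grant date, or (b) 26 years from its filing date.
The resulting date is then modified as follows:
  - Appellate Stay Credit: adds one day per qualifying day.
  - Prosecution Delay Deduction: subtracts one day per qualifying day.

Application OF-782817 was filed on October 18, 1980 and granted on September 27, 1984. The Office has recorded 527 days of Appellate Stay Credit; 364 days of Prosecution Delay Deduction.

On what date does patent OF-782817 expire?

(a) grant + 18 years → 27 September 2002.
(b) filing + 26 years → 18 October 2006.
Later of the two: 18 October 2006.
Appellate Stay Credit: +527 days → 28 March 2008.
Prosecution Delay Deduction: −364 days → 30 March 2007.

March 30, 2007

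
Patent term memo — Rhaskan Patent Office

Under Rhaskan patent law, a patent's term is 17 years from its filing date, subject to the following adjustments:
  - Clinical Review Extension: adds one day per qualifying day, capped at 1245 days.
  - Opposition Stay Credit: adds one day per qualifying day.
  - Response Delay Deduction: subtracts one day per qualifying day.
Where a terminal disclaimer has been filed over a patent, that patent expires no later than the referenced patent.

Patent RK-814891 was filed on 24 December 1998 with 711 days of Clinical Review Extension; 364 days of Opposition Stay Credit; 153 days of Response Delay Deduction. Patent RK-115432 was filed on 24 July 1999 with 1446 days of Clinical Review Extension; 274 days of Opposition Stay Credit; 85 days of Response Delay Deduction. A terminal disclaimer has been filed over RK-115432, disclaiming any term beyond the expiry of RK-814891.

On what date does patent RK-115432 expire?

July 3, 2018

Natural term of RK-115432:
  Base: filing + 17 years → 24 July 2016.
  Clinical Review Extension: 1446 days claimed exceeds the 1245-day cap, so +1245 days → 21 December 2019.
  Opposition Stay Credit: +274 days → 20 September 2020.
  Response Delay Deduction: −85 days → 27 June 2020.
Expiry of referenced patent RK-814891:
  Base: filing + 17 years → 24 December 2015.
  Clinical Review Extension: 711 days (within the 1245-day cap) → +711 days → 4 December 2017.
  Opposition Stay Credit: +364 days → 3 December 2018.
  Response Delay Deduction: −153 days → 3 July 2018.
Terminal disclaimer: RK-115432 expires on the earlier of 27 June 2020 and 3 July 2018.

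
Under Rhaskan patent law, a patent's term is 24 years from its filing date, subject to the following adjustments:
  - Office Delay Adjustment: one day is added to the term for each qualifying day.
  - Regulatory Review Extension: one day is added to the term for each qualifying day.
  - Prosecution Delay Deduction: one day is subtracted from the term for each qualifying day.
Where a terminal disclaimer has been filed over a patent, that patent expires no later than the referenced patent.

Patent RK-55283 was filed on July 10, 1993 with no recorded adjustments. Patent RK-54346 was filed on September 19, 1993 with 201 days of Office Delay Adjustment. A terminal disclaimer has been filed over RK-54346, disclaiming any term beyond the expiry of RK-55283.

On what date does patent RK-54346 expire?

Natural term of RK-54346:
  Base: filing + 24 years → 19 September 2017.
  Office Delay Adjustment: +201 days → 8 April 2018.
Expiry of referenced patent RK-55283:
  Base: filing + 24 years → 10 July 2017.
Terminal disclaimer: RK-54346 expires on the earlier of 8 April 2018 and 10 July 2017.

2017-07-10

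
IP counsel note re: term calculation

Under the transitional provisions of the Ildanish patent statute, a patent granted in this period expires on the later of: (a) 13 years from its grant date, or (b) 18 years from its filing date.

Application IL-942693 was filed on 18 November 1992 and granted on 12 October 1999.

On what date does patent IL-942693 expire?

October 12, 2012

(a) grant + 13 years → 12 October 2012.
(b) filing + 18 years → 18 November 2010.
Later of the two: 12 October 2012.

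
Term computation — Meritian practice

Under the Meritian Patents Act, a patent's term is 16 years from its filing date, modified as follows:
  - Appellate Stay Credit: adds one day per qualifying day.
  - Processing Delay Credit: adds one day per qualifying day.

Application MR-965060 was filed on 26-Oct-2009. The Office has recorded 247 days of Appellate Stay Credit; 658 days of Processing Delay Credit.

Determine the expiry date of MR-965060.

2028-04-18

Base term: filing date + 16 years → 26 October 2025.
Appellate Stay Credit: +247 days → 30 June 2026.
Processing Delay Credit: +658 days → 18 April 2028.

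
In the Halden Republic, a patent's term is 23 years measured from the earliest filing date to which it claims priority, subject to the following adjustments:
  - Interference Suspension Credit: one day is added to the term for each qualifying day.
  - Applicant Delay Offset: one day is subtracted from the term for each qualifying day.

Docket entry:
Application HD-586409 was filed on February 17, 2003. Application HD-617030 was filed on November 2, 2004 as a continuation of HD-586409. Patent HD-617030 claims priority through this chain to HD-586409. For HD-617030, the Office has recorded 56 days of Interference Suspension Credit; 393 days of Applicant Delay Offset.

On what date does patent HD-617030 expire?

2025-03-17

Earliest priority filing: 17 February 2003.
Base term: 17 February 2003 + 23 years → 17 February 2026.
Interference Suspension Credit: +56 days → 14 April 2026.
Applicant Delay Offset: −393 days → 17 March 2025.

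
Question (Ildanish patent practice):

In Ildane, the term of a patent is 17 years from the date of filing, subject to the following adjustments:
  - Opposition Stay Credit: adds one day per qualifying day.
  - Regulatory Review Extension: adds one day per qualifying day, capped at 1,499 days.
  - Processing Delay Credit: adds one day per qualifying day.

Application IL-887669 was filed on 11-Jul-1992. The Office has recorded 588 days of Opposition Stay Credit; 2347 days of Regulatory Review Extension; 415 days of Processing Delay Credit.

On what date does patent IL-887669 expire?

Base term: filing date + 17 years → 11 July 2009.
Opposition Stay Credit: +588 days → 19 February 2011.
Regulatory Review Extension: 2347 days claimed exceeds the 1499-day cap, so +1499 days → 29 March 2015.
Processing Delay Credit: +415 days → 17 May 2016.

2016-05-17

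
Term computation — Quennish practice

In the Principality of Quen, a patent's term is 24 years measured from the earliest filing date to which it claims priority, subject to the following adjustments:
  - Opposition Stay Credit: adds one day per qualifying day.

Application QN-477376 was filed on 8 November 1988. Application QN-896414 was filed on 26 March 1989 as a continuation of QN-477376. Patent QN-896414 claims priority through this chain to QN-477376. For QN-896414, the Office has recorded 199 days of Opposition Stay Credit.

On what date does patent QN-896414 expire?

May 26, 2013

Earliest priority filing: 8 November 1988.
Base term: 8 November 1988 + 24 years → 8 November 2012.
Opposition Stay Credit: +199 days → 26 May 2013.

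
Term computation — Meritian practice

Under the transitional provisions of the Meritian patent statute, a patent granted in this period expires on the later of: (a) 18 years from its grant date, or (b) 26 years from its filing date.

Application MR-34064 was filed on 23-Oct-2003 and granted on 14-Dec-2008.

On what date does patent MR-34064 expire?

(a) grant + 18 years → 14 December 2026.
(b) filing + 26 years → 23 October 2029.
Later of the two: 23 October 2029.

October 23, 2029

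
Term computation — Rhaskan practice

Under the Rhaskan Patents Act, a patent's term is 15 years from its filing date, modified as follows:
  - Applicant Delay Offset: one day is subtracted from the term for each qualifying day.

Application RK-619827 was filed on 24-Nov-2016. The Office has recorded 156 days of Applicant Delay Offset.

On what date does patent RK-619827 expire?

Base term: filing date + 15 years → 24 November 2031.
Applicant Delay Offset: −156 days → 21 June 2031.

June 21, 2031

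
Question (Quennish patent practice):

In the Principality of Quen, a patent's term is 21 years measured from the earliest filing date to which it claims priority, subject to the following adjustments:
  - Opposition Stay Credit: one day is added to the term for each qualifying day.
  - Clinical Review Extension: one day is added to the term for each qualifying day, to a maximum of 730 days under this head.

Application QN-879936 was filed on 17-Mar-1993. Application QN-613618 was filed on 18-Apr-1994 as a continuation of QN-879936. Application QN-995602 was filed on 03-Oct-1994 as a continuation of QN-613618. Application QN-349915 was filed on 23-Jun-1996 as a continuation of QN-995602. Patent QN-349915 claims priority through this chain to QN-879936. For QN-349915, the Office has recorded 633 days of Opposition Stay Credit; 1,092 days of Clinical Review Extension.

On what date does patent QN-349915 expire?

December 9, 2017

Earliest priority filing: 17 March 1993.
Base term: 17 March 1993 + 21 years → 17 March 2014.
Opposition Stay Credit: +633 days → 10 December 2015.
Clinical Review Extension: 1092 days claimed exceeds the 730-day cap, so +730 days → 9 December 2017.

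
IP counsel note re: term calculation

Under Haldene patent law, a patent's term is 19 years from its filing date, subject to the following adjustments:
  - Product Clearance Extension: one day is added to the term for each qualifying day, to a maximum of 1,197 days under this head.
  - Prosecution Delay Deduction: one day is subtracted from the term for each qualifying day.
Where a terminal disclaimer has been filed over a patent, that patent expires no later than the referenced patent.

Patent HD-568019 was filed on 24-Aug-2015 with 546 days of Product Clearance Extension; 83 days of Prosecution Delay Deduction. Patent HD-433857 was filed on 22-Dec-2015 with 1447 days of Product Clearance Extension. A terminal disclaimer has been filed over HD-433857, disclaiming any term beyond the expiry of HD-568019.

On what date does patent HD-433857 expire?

November 30, 2035

Natural term of HD-433857:
  Base: filing + 19 years → 22 December 2034.
  Product Clearance Extension: 1447 days claimed exceeds the 1197-day cap, so +1197 days → 2 April 2038.
Expiry of referenced patent HD-568019:
  Base: filing + 19 years → 24 August 2034.
  Product Clearance Extension: 546 days (within the 1197-day cap) → +546 days → 21 February 2036.
  Prosecution Delay Deduction: −83 days → 30 November 2035.
Terminal disclaimer: HD-433857 expires on the earlier of 2 April 2038 and 30 November 2035.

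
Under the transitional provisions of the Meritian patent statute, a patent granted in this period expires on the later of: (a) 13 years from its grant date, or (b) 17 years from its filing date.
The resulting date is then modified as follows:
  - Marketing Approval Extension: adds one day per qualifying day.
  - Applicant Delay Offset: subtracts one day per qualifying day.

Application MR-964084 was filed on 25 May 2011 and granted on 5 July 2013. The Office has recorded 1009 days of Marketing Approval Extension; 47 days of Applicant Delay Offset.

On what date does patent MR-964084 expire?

(a) grant + 13 years → 5 July 2026.
(b) filing + 17 years → 25 May 2028.
Later of the two: 25 May 2028.
Marketing Approval Extension: +1009 days → 28 February 2031.
Applicant Delay Offset: −47 days → 12 January 2031.

2031-01-12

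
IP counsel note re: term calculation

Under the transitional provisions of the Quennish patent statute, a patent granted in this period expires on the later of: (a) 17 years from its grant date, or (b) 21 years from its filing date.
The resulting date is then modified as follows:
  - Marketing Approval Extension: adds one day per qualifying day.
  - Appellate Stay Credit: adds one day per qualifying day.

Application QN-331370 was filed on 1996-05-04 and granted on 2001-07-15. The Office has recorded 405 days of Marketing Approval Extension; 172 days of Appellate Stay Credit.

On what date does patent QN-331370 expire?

(a) grant + 17 years → 15 July 2018.
(b) filing + 21 years → 4 May 2017.
Later of the two: 15 July 2018.
Marketing Approval Extension: +405 days → 24 August 2019.
Appellate Stay Credit: +172 days → 12 February 2020.

February 12, 2020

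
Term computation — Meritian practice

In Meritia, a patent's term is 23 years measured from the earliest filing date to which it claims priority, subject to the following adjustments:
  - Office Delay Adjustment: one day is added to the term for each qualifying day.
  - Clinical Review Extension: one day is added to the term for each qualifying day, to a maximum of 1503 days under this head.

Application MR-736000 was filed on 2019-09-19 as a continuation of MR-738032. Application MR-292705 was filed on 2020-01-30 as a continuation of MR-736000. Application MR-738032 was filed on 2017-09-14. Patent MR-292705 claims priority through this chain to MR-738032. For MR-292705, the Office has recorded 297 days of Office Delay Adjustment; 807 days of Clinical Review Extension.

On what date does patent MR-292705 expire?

2043-09-23

Earliest priority filing: 14 September 2017.
Base term: 14 September 2017 + 23 years → 14 September 2040.
Office Delay Adjustment: +297 days → 8 July 2041.
Clinical Review Extension: 807 days (within the 1503-day cap) → +807 days → 23 September 2043.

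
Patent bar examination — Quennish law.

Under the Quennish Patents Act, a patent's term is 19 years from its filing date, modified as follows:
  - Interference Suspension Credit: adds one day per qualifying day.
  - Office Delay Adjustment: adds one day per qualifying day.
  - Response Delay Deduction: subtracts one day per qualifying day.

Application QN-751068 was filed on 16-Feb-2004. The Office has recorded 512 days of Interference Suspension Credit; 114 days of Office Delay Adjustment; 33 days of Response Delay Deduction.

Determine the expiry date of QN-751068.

October 1, 2024

Base term: filing date + 19 years → 16 February 2023.
Interference Suspension Credit: +512 days → 12 July 2024.
Office Delay Adjustment: +114 days → 3 November 2024.
Response Delay Deduction: −33 days → 1 October 2024.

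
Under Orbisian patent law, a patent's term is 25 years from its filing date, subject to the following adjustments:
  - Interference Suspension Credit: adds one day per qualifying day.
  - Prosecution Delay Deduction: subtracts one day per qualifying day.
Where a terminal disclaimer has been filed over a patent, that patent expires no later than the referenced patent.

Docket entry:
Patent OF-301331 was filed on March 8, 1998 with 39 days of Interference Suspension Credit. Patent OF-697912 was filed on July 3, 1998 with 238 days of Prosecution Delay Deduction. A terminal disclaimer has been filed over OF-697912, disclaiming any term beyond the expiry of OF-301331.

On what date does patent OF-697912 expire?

2022-11-07

Natural term of OF-697912:
  Base: filing + 25 years → 3 July 2023.
  Prosecution Delay Deduction: −238 days → 7 November 2022.
Expiry of referenced patent OF-301331:
  Base: filing + 25 years → 8 March 2023.
  Interference Suspension Credit: +39 days → 16 April 2023.
Terminal disclaimer: OF-697912 expires on the earlier of 7 November 2022 and 16 April 2023.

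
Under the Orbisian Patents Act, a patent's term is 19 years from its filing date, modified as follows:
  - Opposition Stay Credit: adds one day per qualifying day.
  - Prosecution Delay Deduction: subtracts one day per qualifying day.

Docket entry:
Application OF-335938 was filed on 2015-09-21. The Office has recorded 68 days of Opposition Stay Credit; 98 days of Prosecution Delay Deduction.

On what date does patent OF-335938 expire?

Base term: filing date + 19 years → 21 September 2034.
Opposition Stay Credit: +68 days → 28 November 2034.
Prosecution Delay Deduction: −98 days → 22 August 2034.

August 22, 2034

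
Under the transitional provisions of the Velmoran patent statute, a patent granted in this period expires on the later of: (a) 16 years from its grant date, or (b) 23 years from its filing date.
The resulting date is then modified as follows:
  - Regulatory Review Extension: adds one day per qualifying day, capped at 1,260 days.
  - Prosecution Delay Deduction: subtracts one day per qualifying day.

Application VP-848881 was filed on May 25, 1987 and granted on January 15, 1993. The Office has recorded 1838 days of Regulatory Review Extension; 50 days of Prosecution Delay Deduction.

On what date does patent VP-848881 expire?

(a) grant + 16 years → 15 January 2009.
(b) filing + 23 years → 25 May 2010.
Later of the two: 25 May 2010.
Regulatory Review Extension: 1838 days claimed exceeds the 1260-day cap, so +1260 days → 5 November 2013.
Prosecution Delay Deduction: −50 days → 16 September 2013.

September 16, 2013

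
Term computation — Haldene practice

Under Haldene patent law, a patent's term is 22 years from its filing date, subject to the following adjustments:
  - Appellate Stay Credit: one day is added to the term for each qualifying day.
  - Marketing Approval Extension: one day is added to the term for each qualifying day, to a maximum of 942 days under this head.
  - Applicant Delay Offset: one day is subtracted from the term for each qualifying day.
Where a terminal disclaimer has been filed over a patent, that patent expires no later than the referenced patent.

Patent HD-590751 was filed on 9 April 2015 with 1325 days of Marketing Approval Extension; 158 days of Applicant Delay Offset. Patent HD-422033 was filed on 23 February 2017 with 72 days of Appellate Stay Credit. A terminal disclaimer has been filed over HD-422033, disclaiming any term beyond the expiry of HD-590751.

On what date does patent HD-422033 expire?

2039-05-06

Natural term of HD-422033:
  Base: filing + 22 years → 23 February 2039.
  Appellate Stay Credit: +72 days → 6 May 2039.
Expiry of referenced patent HD-590751:
  Base: filing + 22 years → 9 April 2037.
  Marketing Approval Extension: 1325 days claimed exceeds the 942-day cap, so +942 days → 7 November 2039.
  Applicant Delay Offset: −158 days → 2 June 2039.
Terminal disclaimer: HD-422033 expires on the earlier of 6 May 2039 and 2 June 2039.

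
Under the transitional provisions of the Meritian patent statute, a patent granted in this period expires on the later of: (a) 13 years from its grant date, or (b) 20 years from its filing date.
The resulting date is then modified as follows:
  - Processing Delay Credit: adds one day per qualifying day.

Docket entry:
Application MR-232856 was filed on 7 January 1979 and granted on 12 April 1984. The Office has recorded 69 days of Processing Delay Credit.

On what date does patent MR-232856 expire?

March 17, 1999

(a) grant + 13 years → 12 April 1997.
(b) filing + 20 years → 7 January 1999.
Later of the two: 7 January 1999.
Processing Delay Credit: +69 days → 17 March 1999.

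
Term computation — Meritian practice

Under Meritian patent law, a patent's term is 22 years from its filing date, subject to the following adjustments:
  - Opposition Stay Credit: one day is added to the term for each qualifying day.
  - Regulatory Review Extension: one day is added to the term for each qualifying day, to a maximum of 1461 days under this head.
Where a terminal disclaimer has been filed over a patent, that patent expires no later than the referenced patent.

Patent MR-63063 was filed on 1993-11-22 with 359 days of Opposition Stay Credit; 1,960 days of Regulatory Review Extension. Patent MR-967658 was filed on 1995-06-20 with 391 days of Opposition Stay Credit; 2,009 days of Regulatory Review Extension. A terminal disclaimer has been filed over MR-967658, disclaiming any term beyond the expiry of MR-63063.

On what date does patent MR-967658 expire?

November 15, 2020

Natural term of MR-967658:
  Base: filing + 22 years → 20 June 2017.
  Opposition Stay Credit: +391 days → 16 July 2018.
  Regulatory Review Extension: 2009 days claimed exceeds the 1461-day cap, so +1461 days → 16 July 2022.
Expiry of referenced patent MR-63063:
  Base: filing + 22 years → 22 November 2015.
  Opposition Stay Credit: +359 days → 15 November 2016.
  Regulatory Review Extension: 1960 days claimed exceeds the 1461-day cap, so +1461 days → 15 November 2020.
Terminal disclaimer: MR-967658 expires on the earlier of 16 July 2022 and 15 November 2020.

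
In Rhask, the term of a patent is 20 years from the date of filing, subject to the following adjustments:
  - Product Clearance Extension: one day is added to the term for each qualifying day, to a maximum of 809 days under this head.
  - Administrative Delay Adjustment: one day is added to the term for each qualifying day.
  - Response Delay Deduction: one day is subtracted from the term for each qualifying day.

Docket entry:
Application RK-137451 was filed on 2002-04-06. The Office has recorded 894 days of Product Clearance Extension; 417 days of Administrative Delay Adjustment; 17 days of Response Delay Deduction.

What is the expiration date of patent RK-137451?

Base term: filing date + 20 years → 6 April 2022.
Product Clearance Extension: 894 days claimed exceeds the 809-day cap, so +809 days → 23 June 2024.
Administrative Delay Adjustment: +417 days → 14 August 2025.
Response Delay Deduction: −17 days → 28 July 2025.

2025-07-28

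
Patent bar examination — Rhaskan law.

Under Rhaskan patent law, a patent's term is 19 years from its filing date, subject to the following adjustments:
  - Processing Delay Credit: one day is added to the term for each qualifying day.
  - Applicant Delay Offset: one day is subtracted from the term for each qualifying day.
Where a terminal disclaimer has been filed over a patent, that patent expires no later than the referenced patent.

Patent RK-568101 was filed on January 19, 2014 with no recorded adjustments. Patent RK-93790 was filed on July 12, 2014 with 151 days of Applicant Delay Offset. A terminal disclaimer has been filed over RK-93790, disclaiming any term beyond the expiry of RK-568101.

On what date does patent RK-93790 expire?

Natural term of RK-93790:
  Base: filing + 19 years → 12 July 2033.
  Applicant Delay Offset: −151 days → 11 February 2033.
Expiry of referenced patent RK-568101:
  Base: filing + 19 years → 19 January 2033.
Terminal disclaimer: RK-93790 expires on the earlier of 11 February 2033 and 19 January 2033.

January 19, 2033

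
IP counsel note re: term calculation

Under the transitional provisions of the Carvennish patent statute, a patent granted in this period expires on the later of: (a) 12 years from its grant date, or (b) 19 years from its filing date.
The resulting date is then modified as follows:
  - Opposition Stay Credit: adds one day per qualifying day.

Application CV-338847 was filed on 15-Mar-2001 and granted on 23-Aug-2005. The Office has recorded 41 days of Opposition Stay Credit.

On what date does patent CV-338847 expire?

2020-04-25

(a) grant + 12 years → 23 August 2017.
(b) filing + 19 years → 15 March 2020.
Later of the two: 15 March 2020.
Opposition Stay Credit: +41 days → 25 April 2020.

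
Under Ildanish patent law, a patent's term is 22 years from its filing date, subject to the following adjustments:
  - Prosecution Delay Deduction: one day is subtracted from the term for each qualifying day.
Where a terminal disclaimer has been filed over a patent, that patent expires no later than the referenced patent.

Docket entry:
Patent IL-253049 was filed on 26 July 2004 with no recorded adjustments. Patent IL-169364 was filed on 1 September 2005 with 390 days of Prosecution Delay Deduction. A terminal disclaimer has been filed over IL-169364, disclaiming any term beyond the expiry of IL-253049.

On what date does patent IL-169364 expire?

Natural term of IL-169364:
  Base: filing + 22 years → 1 September 2027.
  Prosecution Delay Deduction: −390 days → 7 August 2026.
Expiry of referenced patent IL-253049:
  Base: filing + 22 years → 26 July 2026.
Terminal disclaimer: IL-169364 expires on the earlier of 7 August 2026 and 26 July 2026.

July 26, 2026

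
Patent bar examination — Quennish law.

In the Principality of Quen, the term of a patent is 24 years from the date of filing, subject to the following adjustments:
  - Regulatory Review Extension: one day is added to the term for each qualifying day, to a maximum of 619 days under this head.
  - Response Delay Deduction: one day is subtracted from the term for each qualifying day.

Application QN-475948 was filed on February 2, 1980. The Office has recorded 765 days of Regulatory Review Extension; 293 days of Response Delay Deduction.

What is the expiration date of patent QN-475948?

December 24, 2004

Base term: filing date + 24 years → 2 February 2004.
Regulatory Review Extension: 765 days claimed exceeds the 619-day cap, so +619 days → 13 October 2005.
Response Delay Deduction: −293 days → 24 December 2004.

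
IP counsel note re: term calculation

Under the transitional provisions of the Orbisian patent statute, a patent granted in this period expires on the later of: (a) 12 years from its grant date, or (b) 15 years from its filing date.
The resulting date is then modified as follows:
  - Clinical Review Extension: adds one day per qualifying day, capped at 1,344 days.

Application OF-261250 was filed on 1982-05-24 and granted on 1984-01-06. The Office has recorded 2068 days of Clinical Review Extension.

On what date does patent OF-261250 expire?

(a) grant + 12 years → 6 January 1996.
(b) filing + 15 years → 24 May 1997.
Later of the two: 24 May 1997.
Clinical Review Extension: 2068 days claimed exceeds the 1344-day cap, so +1344 days → 27 January 2001.

2001-01-27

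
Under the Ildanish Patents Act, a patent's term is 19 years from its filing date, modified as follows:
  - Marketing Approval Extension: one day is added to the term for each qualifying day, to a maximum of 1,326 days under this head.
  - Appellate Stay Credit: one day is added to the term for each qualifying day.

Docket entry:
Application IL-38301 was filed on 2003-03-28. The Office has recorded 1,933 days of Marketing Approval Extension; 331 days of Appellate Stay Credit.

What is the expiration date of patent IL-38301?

2026-10-10

Base term: filing date + 19 years → 28 March 2022.
Marketing Approval Extension: 1933 days claimed exceeds the 1326-day cap, so +1326 days → 13 November 2025.
Appellate Stay Credit: +331 days → 10 October 2026.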